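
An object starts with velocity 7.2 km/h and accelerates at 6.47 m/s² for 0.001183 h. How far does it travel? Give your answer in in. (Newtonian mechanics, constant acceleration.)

v₀ = 7.2 km/h × 0.2777777777777778 = 2.0 m/s
t = 0.001183 h × 3600.0 = 4.2588 s
d = v₀ × t + ½ × a × t² = 2.0 × 4.2588 + 0.5 × 6.47 × 4.2588² = 67.192 m
d = 67.192 m / 0.0254 = 2645 in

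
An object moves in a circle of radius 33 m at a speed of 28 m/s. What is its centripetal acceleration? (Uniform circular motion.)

a_c = v²/r = 28²/33 = 784/33 = 23.76 m/s²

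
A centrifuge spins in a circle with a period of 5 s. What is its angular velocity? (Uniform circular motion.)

ω = 2π/T = 2π/5 = 1.2566 rad/s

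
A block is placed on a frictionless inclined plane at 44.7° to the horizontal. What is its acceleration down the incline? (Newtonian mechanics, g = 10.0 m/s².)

a = g sin(θ) = 10.0 × sin(44.7°) = 10.0 × 0.7034 = 7.03 m/s²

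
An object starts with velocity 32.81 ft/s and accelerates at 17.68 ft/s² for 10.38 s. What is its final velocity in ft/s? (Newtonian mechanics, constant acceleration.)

v₀ = 32.81 ft/s × 0.3048 = 10.0005 m/s
a = 17.68 ft/s² × 0.3048 = 5.38886 m/s²
v = v₀ + a × t = 10.0005 + 5.38886 × 10.38 = 65.9369 m/s
v = 65.9369 m/s / 0.3048 = 216.3 ft/s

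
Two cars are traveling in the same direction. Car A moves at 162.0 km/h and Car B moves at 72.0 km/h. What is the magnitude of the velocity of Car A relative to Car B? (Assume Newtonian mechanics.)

v_rel = |v_A - v_B| = |162.0 - 72.0| = 90.0 km/h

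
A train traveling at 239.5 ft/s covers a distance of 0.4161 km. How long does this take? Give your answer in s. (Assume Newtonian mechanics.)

d = 0.4161 km × 1000.0 = 416.1 m
v = 239.5 ft/s × 0.3048 = 72.9996 m/s
t = d / v = 416.1 / 72.9996 = 5.7 s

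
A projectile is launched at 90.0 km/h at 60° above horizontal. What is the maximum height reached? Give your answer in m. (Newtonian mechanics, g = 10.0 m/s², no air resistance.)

v₀ = 90.0 km/h × 0.2777777777777778 = 25.0 m/s
H = v₀² × sin²(θ) / (2g) = 25.0² × sin(60°)² / (2 × 10.0) = 625.0 × 0.75 / 20.0 = 23.44 m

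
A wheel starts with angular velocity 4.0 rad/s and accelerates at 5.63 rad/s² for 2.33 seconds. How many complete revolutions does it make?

θ = ω₀t + ½αt² = 4.0×2.33 + ½×5.63×2.33² = 24.6023535 rad
Total revolutions = θ/(2π) = 24.6023535/(2π) = 3.92
Complete revolutions = ⌊3.92⌋ = 3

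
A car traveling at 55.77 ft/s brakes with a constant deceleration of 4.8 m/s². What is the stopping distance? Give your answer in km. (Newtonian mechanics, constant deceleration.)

v₀ = 55.77 ft/s × 0.3048 = 16.9987 m/s
d = v₀² / (2a) = 16.9987² / (2 × 4.8) = 288.956 / 9.6 = 30.0996 m
d = 30.0996 m / 1000.0 = 0.0301 km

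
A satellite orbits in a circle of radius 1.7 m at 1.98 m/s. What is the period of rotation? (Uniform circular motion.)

T = 2πr/v = 2π×1.7/1.98 = 5.39 s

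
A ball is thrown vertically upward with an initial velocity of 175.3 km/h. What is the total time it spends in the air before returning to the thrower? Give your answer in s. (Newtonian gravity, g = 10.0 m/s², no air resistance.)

v₀ = 175.3 km/h × 0.2777777777777778 = 48.6944 m/s
t_total = 2 × v₀ / g = 2 × 48.6944 / 10.0 = 9.739 s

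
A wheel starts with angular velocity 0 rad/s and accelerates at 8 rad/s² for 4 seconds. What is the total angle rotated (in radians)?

θ = ω₀t + ½αt² = 0×4 + ½×8×4² = 64.0 rad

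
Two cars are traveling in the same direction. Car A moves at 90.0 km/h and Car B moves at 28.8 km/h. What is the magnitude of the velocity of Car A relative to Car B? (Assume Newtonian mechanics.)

v_rel = |v_A - v_B| = |90.0 - 28.8| = 61.2 km/h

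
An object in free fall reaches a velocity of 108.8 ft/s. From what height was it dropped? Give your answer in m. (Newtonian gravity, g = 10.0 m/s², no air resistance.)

v = 108.8 ft/s × 0.3048 = 33.1622 m/s
h = v² / (2g) = 33.1622² / (2 × 10.0) = 54.99 m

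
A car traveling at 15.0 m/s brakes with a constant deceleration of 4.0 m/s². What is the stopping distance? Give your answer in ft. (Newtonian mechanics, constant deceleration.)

d = v₀² / (2a) = 15.0² / (2 × 4.0) = 225.0 / 8.0 = 28.125 m
d = 28.125 m / 0.3048 = 92.27 ft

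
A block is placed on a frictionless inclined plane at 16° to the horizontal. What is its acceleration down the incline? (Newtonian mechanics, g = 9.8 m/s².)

a = g sin(θ) = 9.8 × sin(16°) = 9.8 × 0.2756 = 2.7 m/s²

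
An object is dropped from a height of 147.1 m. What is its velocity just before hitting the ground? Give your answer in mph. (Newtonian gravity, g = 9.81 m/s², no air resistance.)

v = √(2gh) = √(2 × 9.81 × 147.1) = 53.7225 m/s
v = 53.7225 m/s / 0.44704 = 120.2 mph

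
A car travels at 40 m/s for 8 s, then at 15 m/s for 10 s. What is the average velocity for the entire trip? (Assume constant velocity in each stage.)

d₁ = v₁t₁ = 40 × 8 = 320 m
d₂ = v₂t₂ = 15 × 10 = 150 m
d_total = 470 m, t_total = 18 s
v_avg = d_total/t_total = 470/18 = 26.11 m/s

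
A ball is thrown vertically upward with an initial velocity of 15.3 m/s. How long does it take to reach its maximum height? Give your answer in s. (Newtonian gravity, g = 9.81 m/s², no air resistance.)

t_up = v₀ / g = 15.3 / 9.81 = 1.56 s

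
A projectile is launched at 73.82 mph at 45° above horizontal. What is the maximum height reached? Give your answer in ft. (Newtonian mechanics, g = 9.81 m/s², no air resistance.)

v₀ = 73.82 mph × 0.44704 = 33.0005 m/s
H = v₀² × sin²(θ) / (2g) = 33.0005² × sin(45°)² / (2 × 9.81) = 1089.03 × 0.5 / 19.62 = 27.7531 m
H = 27.7531 m / 0.3048 = 91.05 ft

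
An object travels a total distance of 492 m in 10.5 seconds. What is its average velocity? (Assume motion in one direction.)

v_avg = Δd / Δt = 492 / 10.5 = 46.86 m/s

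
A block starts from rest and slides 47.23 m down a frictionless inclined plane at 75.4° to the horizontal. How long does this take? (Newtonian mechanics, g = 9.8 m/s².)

a = g sin(θ) = 9.8 × sin(75.4°) = 9.4835 m/s²
t = √(2d/a) = √(2 × 47.23 / 9.4835) = 3.16 s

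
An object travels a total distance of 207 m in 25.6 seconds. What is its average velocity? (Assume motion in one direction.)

v_avg = Δd / Δt = 207 / 25.6 = 8.09 m/s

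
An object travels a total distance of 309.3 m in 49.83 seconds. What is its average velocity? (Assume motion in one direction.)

v_avg = Δd / Δt = 309.3 / 49.83 = 6.21 m/s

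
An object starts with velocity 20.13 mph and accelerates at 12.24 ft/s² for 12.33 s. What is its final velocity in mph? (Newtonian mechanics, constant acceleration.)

v₀ = 20.13 mph × 0.44704 = 8.99892 m/s
a = 12.24 ft/s² × 0.3048 = 3.73075 m/s²
v = v₀ + a × t = 8.99892 + 3.73075 × 12.33 = 54.9991 m/s
v = 54.9991 m/s / 0.44704 = 123.0 mph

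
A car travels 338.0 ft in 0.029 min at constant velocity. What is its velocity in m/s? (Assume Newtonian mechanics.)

d = 338.0 ft × 0.3048 = 103.022 m
t = 0.029 min × 60.0 = 1.74 s
v = d / t = 103.022 / 1.74 = 59.21 m/s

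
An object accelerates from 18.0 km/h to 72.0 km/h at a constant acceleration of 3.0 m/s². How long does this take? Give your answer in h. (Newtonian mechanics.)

v₀ = 18.0 km/h × 0.2777777777777778 = 5.0 m/s
v = 72.0 km/h × 0.2777777777777778 = 20.0 m/s
t = (v - v₀) / a = (20.0 - 5.0) / 3.0 = 5.0 s
t = 5.0 s / 3600.0 = 0.001389 h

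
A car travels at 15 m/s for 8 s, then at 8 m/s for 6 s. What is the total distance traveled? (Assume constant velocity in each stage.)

d₁ = v₁t₁ = 15 × 8 = 120 m
d₂ = v₂t₂ = 8 × 6 = 48 m
d_total = 120 + 48 = 168 m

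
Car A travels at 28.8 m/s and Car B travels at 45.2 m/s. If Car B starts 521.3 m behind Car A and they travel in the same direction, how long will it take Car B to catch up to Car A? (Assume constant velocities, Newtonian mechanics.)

Relative speed: v_rel = 45.2 - 28.8 = 16.4 m/s
Time to catch: t = d₀/v_rel = 521.3/16.4 = 31.79 s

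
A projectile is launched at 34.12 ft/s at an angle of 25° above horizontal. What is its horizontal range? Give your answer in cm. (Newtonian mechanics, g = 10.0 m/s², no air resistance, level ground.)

v₀ = 34.12 ft/s × 0.3048 = 10.3998 m/s
R = v₀² × sin(2θ) / g = 10.3998² × sin(2 × 25°) / 10.0 = 108.156 × 0.766044 / 10.0 = 8.28523 m
R = 8.28523 m / 0.01 = 828.5 cm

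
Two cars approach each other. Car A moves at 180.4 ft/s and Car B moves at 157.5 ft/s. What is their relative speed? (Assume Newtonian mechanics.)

v_rel = v_A + v_B = 180.4 + 157.5 = 337.9 ft/s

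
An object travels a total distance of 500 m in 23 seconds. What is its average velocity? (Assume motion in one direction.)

v_avg = Δd / Δt = 500 / 23 = 21.74 m/s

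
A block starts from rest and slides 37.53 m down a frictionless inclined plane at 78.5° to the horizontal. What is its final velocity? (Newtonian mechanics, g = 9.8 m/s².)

a = g sin(θ) = 9.8 × sin(78.5°) = 9.6033 m/s²
v = √(2ad) = √(2 × 9.6033 × 37.53) = 26.85 m/s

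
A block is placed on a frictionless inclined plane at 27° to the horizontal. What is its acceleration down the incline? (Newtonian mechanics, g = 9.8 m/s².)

a = g sin(θ) = 9.8 × sin(27°) = 9.8 × 0.454 = 4.45 m/s²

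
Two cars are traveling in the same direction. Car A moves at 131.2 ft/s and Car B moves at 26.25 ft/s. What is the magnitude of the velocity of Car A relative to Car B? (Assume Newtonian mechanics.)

v_rel = |v_A - v_B| = |131.2 - 26.25| = 104.95 ft/s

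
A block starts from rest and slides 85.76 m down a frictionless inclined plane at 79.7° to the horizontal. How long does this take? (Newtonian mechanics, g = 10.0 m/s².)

a = g sin(θ) = 10.0 × sin(79.7°) = 9.8389 m/s²
t = √(2d/a) = √(2 × 85.76 / 9.8389) = 4.18 s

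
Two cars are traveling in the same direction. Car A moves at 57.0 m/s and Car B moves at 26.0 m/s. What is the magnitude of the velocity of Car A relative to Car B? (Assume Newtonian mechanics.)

v_rel = |v_A - v_B| = |57.0 - 26.0| = 31.0 m/s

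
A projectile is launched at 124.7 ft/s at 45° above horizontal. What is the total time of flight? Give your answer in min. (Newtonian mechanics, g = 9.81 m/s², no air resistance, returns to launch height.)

v₀ = 124.7 ft/s × 0.3048 = 38.0086 m/s
T = 2 × v₀ × sin(θ) / g = 2 × 38.0086 × sin(45°) / 9.81 = 2 × 38.0086 × 0.707107 / 9.81 = 5.47934 s
T = 5.47934 s / 60.0 = 0.09132 min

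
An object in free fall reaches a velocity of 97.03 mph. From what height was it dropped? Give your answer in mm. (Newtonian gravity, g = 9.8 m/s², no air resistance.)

v = 97.03 mph × 0.44704 = 43.3763 m/s
h = v² / (2g) = 43.3763² / (2 × 9.8) = 95.9951 m
h = 95.9951 m / 0.001 = 96000 mm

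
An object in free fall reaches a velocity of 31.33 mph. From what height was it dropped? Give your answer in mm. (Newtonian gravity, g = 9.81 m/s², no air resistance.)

v = 31.33 mph × 0.44704 = 14.0058 m/s
h = v² / (2g) = 14.0058² / (2 × 9.81) = 9.99809 m
h = 9.99809 m / 0.001 = 9998 mm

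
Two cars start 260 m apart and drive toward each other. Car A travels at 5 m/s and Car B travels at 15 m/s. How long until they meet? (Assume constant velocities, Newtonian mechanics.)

Combined speed: v_combined = 5 + 15 = 20 m/s
Time to meet: t = d/v_combined = 260/20 = 13.0 s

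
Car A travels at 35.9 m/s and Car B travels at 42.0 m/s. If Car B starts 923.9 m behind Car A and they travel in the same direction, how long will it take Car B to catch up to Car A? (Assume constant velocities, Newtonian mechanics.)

Relative speed: v_rel = 42.0 - 35.9 = 6.1 m/s
Time to catch: t = d₀/v_rel = 923.9/6.1 = 151.46 s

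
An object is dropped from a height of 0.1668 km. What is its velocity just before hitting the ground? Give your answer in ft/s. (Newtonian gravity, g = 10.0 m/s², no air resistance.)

h = 0.1668 km × 1000.0 = 166.8 m
v = √(2gh) = √(2 × 10.0 × 166.8) = 57.7581 m/s
v = 57.7581 m/s / 0.3048 = 189.5 ft/s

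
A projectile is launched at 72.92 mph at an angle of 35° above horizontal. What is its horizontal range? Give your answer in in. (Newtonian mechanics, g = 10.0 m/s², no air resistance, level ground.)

v₀ = 72.92 mph × 0.44704 = 32.5982 m/s
R = v₀² × sin(2θ) / g = 32.5982² × sin(2 × 35°) / 10.0 = 1062.64 × 0.939693 / 10.0 = 99.8555 m
R = 99.8555 m / 0.0254 = 3931 in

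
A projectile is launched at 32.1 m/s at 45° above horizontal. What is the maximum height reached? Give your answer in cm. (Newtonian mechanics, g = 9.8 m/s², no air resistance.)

H = v₀² × sin²(θ) / (2g) = 32.1² × sin(45°)² / (2 × 9.8) = 1030.41 × 0.5 / 19.6 = 26.286 m
H = 26.286 m / 0.01 = 2629 cm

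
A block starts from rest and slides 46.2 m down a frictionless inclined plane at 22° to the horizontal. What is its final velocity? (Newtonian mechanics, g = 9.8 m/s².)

a = g sin(θ) = 9.8 × sin(22°) = 3.6711 m/s²
v = √(2ad) = √(2 × 3.6711 × 46.2) = 18.42 m/s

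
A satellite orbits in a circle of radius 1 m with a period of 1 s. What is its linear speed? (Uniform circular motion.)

v = 2πr/T = 2π×1/1 = 6.28 m/s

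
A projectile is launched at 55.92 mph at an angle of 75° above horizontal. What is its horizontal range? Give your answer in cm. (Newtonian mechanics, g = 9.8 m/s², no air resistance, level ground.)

v₀ = 55.92 mph × 0.44704 = 24.9985 m/s
R = v₀² × sin(2θ) / g = 24.9985² × sin(2 × 75°) / 9.8 = 624.925 × 0.5 / 9.8 = 31.8839 m
R = 31.8839 m / 0.01 = 3188 cm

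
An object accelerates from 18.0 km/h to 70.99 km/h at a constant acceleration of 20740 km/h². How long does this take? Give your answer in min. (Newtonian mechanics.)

v₀ = 18.0 km/h × 0.2777777777777778 = 5.0 m/s
v = 70.99 km/h × 0.2777777777777778 = 19.7194 m/s
a = 20740 km/h² × 7.716049382716049e-05 = 1.60031 m/s²
t = (v - v₀) / a = (19.7194 - 5.0) / 1.60031 = 9.19784 s
t = 9.19784 s / 60.0 = 0.1533 min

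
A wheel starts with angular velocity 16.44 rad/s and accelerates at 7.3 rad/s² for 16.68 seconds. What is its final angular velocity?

ω = ω₀ + αt = 16.44 + 7.3 × 16.68 = 138.2 rad/s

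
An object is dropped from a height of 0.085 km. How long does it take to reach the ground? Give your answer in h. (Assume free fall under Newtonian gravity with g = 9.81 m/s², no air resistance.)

h = 0.085 km × 1000.0 = 85.0 m
t = √(2h/g) = √(2 × 85.0 / 9.81) = 4.16284 s
t = 4.16284 s / 3600.0 = 0.001156 h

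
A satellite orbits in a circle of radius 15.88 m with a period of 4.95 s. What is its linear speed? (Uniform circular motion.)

v = 2πr/T = 2π×15.88/4.95 = 20.16 m/s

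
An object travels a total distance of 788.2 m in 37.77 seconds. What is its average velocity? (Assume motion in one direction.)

v_avg = Δd / Δt = 788.2 / 37.77 = 20.87 m/s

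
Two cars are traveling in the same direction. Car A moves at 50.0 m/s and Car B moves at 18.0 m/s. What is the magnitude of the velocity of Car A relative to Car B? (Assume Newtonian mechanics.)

v_rel = |v_A - v_B| = |50.0 - 18.0| = 32.0 m/s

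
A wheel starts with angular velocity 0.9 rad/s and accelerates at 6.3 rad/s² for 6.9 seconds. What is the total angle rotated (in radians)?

θ = ω₀t + ½αt² = 0.9×6.9 + ½×6.3×6.9² = 156.18 rad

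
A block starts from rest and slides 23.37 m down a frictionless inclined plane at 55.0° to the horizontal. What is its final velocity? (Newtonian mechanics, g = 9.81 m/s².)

a = g sin(θ) = 9.81 × sin(55.0°) = 8.0359 m/s²
v = √(2ad) = √(2 × 8.0359 × 23.37) = 19.38 m/s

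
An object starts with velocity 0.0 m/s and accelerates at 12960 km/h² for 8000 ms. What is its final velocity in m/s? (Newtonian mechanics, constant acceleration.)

a = 12960 km/h² × 7.716049382716049e-05 = 1.0 m/s²
t = 8000 ms × 0.001 = 8.0 s
v = v₀ + a × t = 0.0 + 1.0 × 8.0 = 8.0 m/s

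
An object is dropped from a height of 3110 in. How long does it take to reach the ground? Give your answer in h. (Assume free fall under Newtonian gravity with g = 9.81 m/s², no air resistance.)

h = 3110 in × 0.0254 = 78.994 m
t = √(2h/g) = √(2 × 78.994 / 9.81) = 4.01308 s
t = 4.01308 s / 3600.0 = 0.001115 h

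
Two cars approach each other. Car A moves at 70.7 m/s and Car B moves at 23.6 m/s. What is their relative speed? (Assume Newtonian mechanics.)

v_rel = v_A + v_B = 70.7 + 23.6 = 94.3 m/s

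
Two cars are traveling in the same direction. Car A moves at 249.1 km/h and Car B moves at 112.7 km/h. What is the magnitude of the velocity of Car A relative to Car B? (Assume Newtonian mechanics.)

v_rel = |v_A - v_B| = |249.1 - 112.7| = 136.4 km/h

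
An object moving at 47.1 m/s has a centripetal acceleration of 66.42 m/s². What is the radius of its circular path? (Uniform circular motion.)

r = v²/a_c = 47.1²/66.42 = 33.4 m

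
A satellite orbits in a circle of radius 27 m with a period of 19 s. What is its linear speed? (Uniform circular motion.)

v = 2πr/T = 2π×27/19 = 8.93 m/s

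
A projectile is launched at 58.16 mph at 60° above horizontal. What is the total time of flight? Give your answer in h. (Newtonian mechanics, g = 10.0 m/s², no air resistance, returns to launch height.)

v₀ = 58.16 mph × 0.44704 = 25.9998 m/s
T = 2 × v₀ × sin(θ) / g = 2 × 25.9998 × sin(60°) / 10.0 = 2 × 25.9998 × 0.866025 / 10.0 = 4.5033 s
T = 4.5033 s / 3600.0 = 0.001251 h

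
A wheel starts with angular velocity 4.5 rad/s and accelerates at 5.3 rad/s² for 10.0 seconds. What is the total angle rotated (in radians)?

θ = ω₀t + ½αt² = 4.5×10.0 + ½×5.3×10.0² = 310.0 rad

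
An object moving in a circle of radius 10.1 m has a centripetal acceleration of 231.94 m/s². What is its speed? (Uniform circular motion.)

v = √(a_c × r) = √(231.94 × 10.1) = 48.4 m/s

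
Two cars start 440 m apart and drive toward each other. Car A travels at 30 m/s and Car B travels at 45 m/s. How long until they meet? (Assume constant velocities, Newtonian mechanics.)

Combined speed: v_combined = 30 + 45 = 75 m/s
Time to meet: t = d/v_combined = 440/75 = 5.87 s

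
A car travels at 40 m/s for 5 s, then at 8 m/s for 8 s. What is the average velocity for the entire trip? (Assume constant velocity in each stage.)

d₁ = v₁t₁ = 40 × 5 = 200 m
d₂ = v₂t₂ = 8 × 8 = 64 m
d_total = 264 m, t_total = 13 s
v_avg = d_total/t_total = 264/13 = 20.31 m/s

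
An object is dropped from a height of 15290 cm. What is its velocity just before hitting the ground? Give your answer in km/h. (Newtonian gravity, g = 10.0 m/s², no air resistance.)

h = 15290 cm × 0.01 = 152.9 m
v = √(2gh) = √(2 × 10.0 × 152.9) = 55.2992 m/s
v = 55.2992 m/s / 0.2777777777777778 = 199.1 km/h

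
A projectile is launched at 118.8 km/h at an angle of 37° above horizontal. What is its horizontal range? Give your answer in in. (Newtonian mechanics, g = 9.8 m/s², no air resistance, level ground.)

v₀ = 118.8 km/h × 0.2777777777777778 = 33.0 m/s
R = v₀² × sin(2θ) / g = 33.0² × sin(2 × 37°) / 9.8 = 1089.0 × 0.961262 / 9.8 = 106.818 m
R = 106.818 m / 0.0254 = 4205 in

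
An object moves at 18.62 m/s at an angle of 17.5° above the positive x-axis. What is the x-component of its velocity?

vₓ = v cos(θ) = 18.62 × cos(17.5°) = 17.76 m/s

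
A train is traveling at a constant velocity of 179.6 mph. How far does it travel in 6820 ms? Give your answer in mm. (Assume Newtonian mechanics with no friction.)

v = 179.6 mph × 0.44704 = 80.2884 m/s
t = 6820 ms × 0.001 = 6.82 s
d = v × t = 80.2884 × 6.82 = 547.567 m
d = 547.567 m / 0.001 = 547600 mm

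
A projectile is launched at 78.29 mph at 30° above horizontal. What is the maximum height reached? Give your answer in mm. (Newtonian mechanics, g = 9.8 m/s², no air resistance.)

v₀ = 78.29 mph × 0.44704 = 34.9988 m/s
H = v₀² × sin²(θ) / (2g) = 34.9988² × sin(30°)² / (2 × 9.8) = 1224.92 × 0.25 / 19.6 = 15.624 m
H = 15.624 m / 0.001 = 15620 mm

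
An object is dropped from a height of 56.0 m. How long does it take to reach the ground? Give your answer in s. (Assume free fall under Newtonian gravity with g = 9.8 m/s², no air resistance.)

t = √(2h/g) = √(2 × 56.0 / 9.8) = 3.381 s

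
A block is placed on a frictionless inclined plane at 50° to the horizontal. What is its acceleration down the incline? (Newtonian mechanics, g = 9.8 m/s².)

a = g sin(θ) = 9.8 × sin(50°) = 9.8 × 0.766 = 7.51 m/s²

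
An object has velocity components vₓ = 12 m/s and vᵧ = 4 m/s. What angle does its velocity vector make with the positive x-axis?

θ = arctan(vᵧ/vₓ) = arctan(4/12) = 18.43°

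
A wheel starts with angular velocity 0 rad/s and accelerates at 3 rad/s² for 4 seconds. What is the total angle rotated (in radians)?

θ = ω₀t + ½αt² = 0×4 + ½×3×4² = 24.0 rad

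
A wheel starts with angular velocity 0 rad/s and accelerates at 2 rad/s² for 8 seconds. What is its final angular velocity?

ω = ω₀ + αt = 0 + 2 × 8 = 16 rad/s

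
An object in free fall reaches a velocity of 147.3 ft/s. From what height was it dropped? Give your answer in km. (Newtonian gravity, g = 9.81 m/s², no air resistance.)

v = 147.3 ft/s × 0.3048 = 44.897 m/s
h = v² / (2g) = 44.897² / (2 × 9.81) = 102.739 m
h = 102.739 m / 1000.0 = 0.1027 km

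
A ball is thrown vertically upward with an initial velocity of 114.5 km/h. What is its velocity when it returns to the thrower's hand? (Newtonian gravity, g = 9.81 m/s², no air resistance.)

By conservation of energy (no air resistance), the ball returns to the throw height with the same speed as launch, but directed downward.
|v_ground| = v₀ = 114.5 km/h
v_ground = 114.5 km/h (downward)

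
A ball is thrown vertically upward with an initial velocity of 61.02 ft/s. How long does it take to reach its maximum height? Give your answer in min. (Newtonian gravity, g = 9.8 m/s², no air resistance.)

v₀ = 61.02 ft/s × 0.3048 = 18.5989 m/s
t_up = v₀ / g = 18.5989 / 9.8 = 1.89785 s
t_up = 1.89785 s / 60.0 = 0.03163 min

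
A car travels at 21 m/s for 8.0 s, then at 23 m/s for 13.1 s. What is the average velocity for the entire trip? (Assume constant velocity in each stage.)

d₁ = v₁t₁ = 21 × 8.0 = 168.0 m
d₂ = v₂t₂ = 23 × 13.1 = 301.3 m
d_total = 469.3 m, t_total = 21.1 s
v_avg = d_total/t_total = 469.3/21.1 = 22.24 m/s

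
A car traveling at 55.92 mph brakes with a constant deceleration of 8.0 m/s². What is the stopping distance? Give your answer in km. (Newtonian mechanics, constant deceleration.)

v₀ = 55.92 mph × 0.44704 = 24.9985 m/s
d = v₀² / (2a) = 24.9985² / (2 × 8.0) = 624.925 / 16.0 = 39.0578 m
d = 39.0578 m / 1000.0 = 0.03906 km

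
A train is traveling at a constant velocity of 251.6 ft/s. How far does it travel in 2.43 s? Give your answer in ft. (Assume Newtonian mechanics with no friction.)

v = 251.6 ft/s × 0.3048 = 76.6877 m/s
d = v × t = 76.6877 × 2.43 = 186.351 m
d = 186.351 m / 0.3048 = 611.4 ft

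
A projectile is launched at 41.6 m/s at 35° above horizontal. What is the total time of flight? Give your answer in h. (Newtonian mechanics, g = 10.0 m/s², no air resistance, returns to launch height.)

T = 2 × v₀ × sin(θ) / g = 2 × 41.6 × sin(35°) / 10.0 = 2 × 41.6 × 0.573576 / 10.0 = 4.77215 s
T = 4.77215 s / 3600.0 = 0.001326 h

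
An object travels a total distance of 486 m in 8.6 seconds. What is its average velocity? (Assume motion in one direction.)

v_avg = Δd / Δt = 486 / 8.6 = 56.51 m/s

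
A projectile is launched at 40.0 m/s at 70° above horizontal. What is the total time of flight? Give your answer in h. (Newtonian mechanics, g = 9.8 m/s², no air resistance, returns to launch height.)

T = 2 × v₀ × sin(θ) / g = 2 × 40.0 × sin(70°) / 9.8 = 2 × 40.0 × 0.939693 / 9.8 = 7.67096 s
T = 7.67096 s / 3600.0 = 0.002131 h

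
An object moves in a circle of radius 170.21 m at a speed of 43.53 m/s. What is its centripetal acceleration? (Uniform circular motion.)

a_c = v²/r = 43.53²/170.21 = 1894.8609/170.21 = 11.13 m/s²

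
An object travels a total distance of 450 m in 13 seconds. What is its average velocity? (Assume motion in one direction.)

v_avg = Δd / Δt = 450 / 13 = 34.62 m/s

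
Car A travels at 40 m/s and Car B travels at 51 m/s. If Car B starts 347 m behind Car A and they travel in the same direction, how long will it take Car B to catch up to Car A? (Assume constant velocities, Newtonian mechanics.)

Relative speed: v_rel = 51 - 40 = 11 m/s
Time to catch: t = d₀/v_rel = 347/11 = 31.55 s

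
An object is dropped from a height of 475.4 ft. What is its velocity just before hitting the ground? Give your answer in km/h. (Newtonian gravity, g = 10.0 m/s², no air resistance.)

h = 475.4 ft × 0.3048 = 144.902 m
v = √(2gh) = √(2 × 10.0 × 144.902) = 53.8334 m/s
v = 53.8334 m/s / 0.2777777777777778 = 193.8 km/h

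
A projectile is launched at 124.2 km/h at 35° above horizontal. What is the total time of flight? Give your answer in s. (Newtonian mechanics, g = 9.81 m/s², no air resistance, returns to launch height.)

v₀ = 124.2 km/h × 0.2777777777777778 = 34.5 m/s
T = 2 × v₀ × sin(θ) / g = 2 × 34.5 × sin(35°) / 9.81 = 2 × 34.5 × 0.573576 / 9.81 = 4.034 s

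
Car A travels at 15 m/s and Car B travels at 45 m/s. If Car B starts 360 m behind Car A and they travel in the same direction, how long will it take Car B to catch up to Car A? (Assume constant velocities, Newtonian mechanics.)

Relative speed: v_rel = 45 - 15 = 30 m/s
Time to catch: t = d₀/v_rel = 360/30 = 12.0 s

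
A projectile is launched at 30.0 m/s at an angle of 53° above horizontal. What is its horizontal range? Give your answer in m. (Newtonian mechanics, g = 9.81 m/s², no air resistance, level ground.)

R = v₀² × sin(2θ) / g = 30.0² × sin(2 × 53°) / 9.81 = 900.0 × 0.961262 / 9.81 = 88.19 m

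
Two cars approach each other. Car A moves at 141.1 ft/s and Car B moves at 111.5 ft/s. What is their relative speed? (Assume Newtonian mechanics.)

v_rel = v_A + v_B = 141.1 + 111.5 = 252.6 ft/s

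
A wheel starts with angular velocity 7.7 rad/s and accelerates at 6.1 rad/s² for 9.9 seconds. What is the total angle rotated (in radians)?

θ = ω₀t + ½αt² = 7.7×9.9 + ½×6.1×9.9² = 375.16 rad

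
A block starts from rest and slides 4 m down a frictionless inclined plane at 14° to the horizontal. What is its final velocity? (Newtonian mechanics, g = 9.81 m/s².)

a = g sin(θ) = 9.81 × sin(14°) = 2.3733 m/s²
v = √(2ad) = √(2 × 2.3733 × 4) = 4.36 m/s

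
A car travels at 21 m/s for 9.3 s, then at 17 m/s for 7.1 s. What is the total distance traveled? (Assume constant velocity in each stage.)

d₁ = v₁t₁ = 21 × 9.3 = 195.3 m
d₂ = v₂t₂ = 17 × 7.1 = 120.7 m
d_total = 195.3 + 120.7 = 316.0 m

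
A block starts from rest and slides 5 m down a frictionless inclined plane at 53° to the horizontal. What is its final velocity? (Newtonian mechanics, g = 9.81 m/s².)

a = g sin(θ) = 9.81 × sin(53°) = 7.8346 m/s²
v = √(2ad) = √(2 × 7.8346 × 5) = 8.85 m/s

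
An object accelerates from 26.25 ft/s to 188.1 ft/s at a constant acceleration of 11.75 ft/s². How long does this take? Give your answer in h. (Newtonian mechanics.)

v₀ = 26.25 ft/s × 0.3048 = 8.001 m/s
v = 188.1 ft/s × 0.3048 = 57.3329 m/s
a = 11.75 ft/s² × 0.3048 = 3.5814 m/s²
t = (v - v₀) / a = (57.3329 - 8.001) / 3.5814 = 13.7745 s
t = 13.7745 s / 3600.0 = 0.003826 h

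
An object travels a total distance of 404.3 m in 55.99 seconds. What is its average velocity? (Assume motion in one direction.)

v_avg = Δd / Δt = 404.3 / 55.99 = 7.22 m/s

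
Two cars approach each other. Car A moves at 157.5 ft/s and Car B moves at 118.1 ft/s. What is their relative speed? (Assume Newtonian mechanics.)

v_rel = v_A + v_B = 157.5 + 118.1 = 275.6 ft/s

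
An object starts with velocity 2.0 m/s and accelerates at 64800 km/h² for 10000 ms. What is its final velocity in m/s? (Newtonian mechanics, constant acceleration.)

a = 64800 km/h² × 7.716049382716049e-05 = 5.0 m/s²
t = 10000 ms × 0.001 = 10.0 s
v = v₀ + a × t = 2.0 + 5.0 × 10.0 = 52.0 m/s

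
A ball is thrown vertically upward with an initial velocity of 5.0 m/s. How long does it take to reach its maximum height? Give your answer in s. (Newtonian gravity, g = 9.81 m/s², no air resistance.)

t_up = v₀ / g = 5.0 / 9.81 = 0.5097 s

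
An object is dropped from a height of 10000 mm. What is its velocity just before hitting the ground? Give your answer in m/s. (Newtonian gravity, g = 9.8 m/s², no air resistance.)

h = 10000 mm × 0.001 = 10.0 m
v = √(2gh) = √(2 × 9.8 × 10.0) = 14.0 m/s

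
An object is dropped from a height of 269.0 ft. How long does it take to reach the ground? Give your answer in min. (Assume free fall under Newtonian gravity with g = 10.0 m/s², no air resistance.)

h = 269.0 ft × 0.3048 = 81.9912 m
t = √(2h/g) = √(2 × 81.9912 / 10.0) = 4.04947 s
t = 4.04947 s / 60.0 = 0.06749 min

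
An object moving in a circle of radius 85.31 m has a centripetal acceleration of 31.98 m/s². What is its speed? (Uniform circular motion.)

v = √(a_c × r) = √(31.98 × 85.31) = 52.23 m/s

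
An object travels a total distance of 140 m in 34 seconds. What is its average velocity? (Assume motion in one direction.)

v_avg = Δd / Δt = 140 / 34 = 4.12 m/s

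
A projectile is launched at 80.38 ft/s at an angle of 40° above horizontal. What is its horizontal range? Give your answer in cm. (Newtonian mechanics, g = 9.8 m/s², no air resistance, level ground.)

v₀ = 80.38 ft/s × 0.3048 = 24.4998 m/s
R = v₀² × sin(2θ) / g = 24.4998² × sin(2 × 40°) / 9.8 = 600.24 × 0.984808 / 9.8 = 60.3185 m
R = 60.3185 m / 0.01 = 6032 cm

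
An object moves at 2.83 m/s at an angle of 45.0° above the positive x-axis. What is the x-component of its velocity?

vₓ = v cos(θ) = 2.83 × cos(45.0°) = 2.0 m/s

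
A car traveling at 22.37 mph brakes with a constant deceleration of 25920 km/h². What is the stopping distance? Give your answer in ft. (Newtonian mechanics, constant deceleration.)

v₀ = 22.37 mph × 0.44704 = 10.0003 m/s
a = 25920 km/h² × 7.716049382716049e-05 = 2.0 m/s²
d = v₀² / (2a) = 10.0003² / (2 × 2.0) = 100.006 / 4.0 = 25.0015 m
d = 25.0015 m / 0.3048 = 82.03 ft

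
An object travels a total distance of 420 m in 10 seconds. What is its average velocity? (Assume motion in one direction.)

v_avg = Δd / Δt = 420 / 10 = 42.0 m/s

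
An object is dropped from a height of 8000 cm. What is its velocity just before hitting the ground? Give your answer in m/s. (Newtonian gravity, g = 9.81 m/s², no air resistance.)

h = 8000 cm × 0.01 = 80.0 m
v = √(2gh) = √(2 × 9.81 × 80.0) = 39.62 m/s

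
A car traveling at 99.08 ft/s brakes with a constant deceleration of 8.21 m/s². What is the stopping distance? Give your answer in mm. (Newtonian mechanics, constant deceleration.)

v₀ = 99.08 ft/s × 0.3048 = 30.1996 m/s
d = v₀² / (2a) = 30.1996² / (2 × 8.21) = 912.016 / 16.42 = 55.543 m
d = 55.543 m / 0.001 = 55540 mm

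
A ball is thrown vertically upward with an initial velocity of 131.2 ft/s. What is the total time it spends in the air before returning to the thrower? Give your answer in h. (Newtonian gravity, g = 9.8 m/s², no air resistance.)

v₀ = 131.2 ft/s × 0.3048 = 39.9898 m/s
t_total = 2 × v₀ / g = 2 × 39.9898 / 9.8 = 8.16118 s
t_total = 8.16118 s / 3600.0 = 0.002267 h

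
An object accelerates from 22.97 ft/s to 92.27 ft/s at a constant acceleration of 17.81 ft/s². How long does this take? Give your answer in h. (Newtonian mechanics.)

v₀ = 22.97 ft/s × 0.3048 = 7.00126 m/s
v = 92.27 ft/s × 0.3048 = 28.1239 m/s
a = 17.81 ft/s² × 0.3048 = 5.42849 m/s²
t = (v - v₀) / a = (28.1239 - 7.00126) / 5.42849 = 3.89107 s
t = 3.89107 s / 3600.0 = 0.001081 h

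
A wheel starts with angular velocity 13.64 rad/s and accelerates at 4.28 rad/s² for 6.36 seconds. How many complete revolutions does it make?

θ = ω₀t + ½αt² = 13.64×6.36 + ½×4.28×6.36² = 173.312544 rad
Total revolutions = θ/(2π) = 173.312544/(2π) = 27.58
Complete revolutions = ⌊27.58⌋ = 27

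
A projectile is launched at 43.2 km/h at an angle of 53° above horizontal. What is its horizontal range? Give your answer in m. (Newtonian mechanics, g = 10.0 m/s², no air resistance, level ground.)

v₀ = 43.2 km/h × 0.2777777777777778 = 12.0 m/s
R = v₀² × sin(2θ) / g = 12.0² × sin(2 × 53°) / 10.0 = 144.0 × 0.961262 / 10.0 = 13.84 m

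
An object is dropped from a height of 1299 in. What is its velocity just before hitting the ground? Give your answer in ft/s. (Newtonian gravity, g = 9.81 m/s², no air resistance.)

h = 1299 in × 0.0254 = 32.9946 m
v = √(2gh) = √(2 × 9.81 × 32.9946) = 25.44315 m/s
v = 25.44315 m/s / 0.3048 = 83.47 ft/s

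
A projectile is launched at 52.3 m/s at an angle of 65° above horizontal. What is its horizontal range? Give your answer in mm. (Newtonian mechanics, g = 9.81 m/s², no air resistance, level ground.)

R = v₀² × sin(2θ) / g = 52.3² × sin(2 × 65°) / 9.81 = 2735.29 × 0.766044 / 9.81 = 213.594 m
R = 213.594 m / 0.001 = 213600 mm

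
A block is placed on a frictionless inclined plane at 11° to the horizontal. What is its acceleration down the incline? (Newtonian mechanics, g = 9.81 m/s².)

a = g sin(θ) = 9.81 × sin(11°) = 9.81 × 0.1908 = 1.87 m/s²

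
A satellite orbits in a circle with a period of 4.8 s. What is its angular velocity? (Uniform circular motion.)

ω = 2π/T = 2π/4.8 = 1.309 rad/s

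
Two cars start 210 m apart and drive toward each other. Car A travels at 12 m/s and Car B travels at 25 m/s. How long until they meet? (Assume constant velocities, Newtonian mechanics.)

Combined speed: v_combined = 12 + 25 = 37 m/s
Time to meet: t = d/v_combined = 210/37 = 5.68 s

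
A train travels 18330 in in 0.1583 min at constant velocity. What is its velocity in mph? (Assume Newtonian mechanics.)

d = 18330 in × 0.0254 = 465.582 m
t = 0.1583 min × 60.0 = 9.498 s
v = d / t = 465.582 / 9.498 = 49.019 m/s
v = 49.019 m/s / 0.44704 = 109.7 mph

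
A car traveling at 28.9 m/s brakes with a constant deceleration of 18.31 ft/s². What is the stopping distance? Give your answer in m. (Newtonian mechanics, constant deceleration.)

a = 18.31 ft/s² × 0.3048 = 5.58089 m/s²
d = v₀² / (2a) = 28.9² / (2 × 5.58089) = 835.21 / 11.1618 = 74.83 m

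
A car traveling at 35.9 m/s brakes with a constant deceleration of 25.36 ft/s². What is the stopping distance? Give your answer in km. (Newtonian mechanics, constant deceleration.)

a = 25.36 ft/s² × 0.3048 = 7.72973 m/s²
d = v₀² / (2a) = 35.9² / (2 × 7.72973) = 1288.81 / 15.4595 = 83.3669 m
d = 83.3669 m / 1000.0 = 0.08337 km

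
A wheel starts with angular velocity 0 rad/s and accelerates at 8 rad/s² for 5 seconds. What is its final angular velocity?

ω = ω₀ + αt = 0 + 8 × 5 = 40 rad/s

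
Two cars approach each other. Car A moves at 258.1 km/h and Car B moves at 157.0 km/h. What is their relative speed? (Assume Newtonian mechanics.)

v_rel = v_A + v_B = 258.1 + 157.0 = 415.1 km/h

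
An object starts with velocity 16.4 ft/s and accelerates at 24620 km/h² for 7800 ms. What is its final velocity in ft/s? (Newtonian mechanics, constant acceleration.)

v₀ = 16.4 ft/s × 0.3048 = 4.99872 m/s
a = 24620 km/h² × 7.716049382716049e-05 = 1.89969 m/s²
t = 7800 ms × 0.001 = 7.8 s
v = v₀ + a × t = 4.99872 + 1.89969 × 7.8 = 19.8163 m/s
v = 19.8163 m/s / 0.3048 = 65.01 ft/s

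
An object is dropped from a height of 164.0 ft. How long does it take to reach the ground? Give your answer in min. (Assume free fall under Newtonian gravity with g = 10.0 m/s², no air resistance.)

h = 164.0 ft × 0.3048 = 49.9872 m
t = √(2h/g) = √(2 × 49.9872 / 10.0) = 3.16187 s
t = 3.16187 s / 60.0 = 0.0527 min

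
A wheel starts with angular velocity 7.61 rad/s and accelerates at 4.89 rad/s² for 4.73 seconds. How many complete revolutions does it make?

θ = ω₀t + ½αt² = 7.61×4.73 + ½×4.89×4.73² = 90.6970405 rad
Total revolutions = θ/(2π) = 90.6970405/(2π) = 14.43
Complete revolutions = ⌊14.43⌋ = 14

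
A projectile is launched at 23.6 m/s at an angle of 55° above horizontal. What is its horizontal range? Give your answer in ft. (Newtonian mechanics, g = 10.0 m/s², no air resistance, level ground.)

R = v₀² × sin(2θ) / g = 23.6² × sin(2 × 55°) / 10.0 = 556.96 × 0.939693 / 10.0 = 52.3371 m
R = 52.3371 m / 0.3048 = 171.7 ft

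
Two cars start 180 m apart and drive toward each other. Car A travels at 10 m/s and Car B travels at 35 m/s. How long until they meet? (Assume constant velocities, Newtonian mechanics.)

Combined speed: v_combined = 10 + 35 = 45 m/s
Time to meet: t = d/v_combined = 180/45 = 4.0 s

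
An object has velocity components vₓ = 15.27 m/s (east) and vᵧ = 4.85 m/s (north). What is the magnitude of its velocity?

|v| = √(vₓ² + vᵧ²) = √(15.27² + 4.85²) = √(256.6954) = 16.02 m/s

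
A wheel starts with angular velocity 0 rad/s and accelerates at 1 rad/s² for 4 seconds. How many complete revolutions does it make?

θ = ω₀t + ½αt² = 0×4 + ½×1×4² = 8.0 rad
Total revolutions = θ/(2π) = 8.0/(2π) = 1.27
Complete revolutions = ⌊1.27⌋ = 1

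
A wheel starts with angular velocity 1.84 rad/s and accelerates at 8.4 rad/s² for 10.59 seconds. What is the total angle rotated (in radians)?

θ = ω₀t + ½αt² = 1.84×10.59 + ½×8.4×10.59² = 490.51 rad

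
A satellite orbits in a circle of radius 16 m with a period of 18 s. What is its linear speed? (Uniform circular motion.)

v = 2πr/T = 2π×16/18 = 5.59 m/s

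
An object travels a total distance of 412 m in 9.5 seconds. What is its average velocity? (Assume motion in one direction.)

v_avg = Δd / Δt = 412 / 9.5 = 43.37 m/s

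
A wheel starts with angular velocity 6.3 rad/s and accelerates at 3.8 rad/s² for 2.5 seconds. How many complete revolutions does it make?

θ = ω₀t + ½αt² = 6.3×2.5 + ½×3.8×2.5² = 27.625 rad
Total revolutions = θ/(2π) = 27.625/(2π) = 4.4
Complete revolutions = ⌊4.4⌋ = 4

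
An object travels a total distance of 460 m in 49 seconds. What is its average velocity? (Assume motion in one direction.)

v_avg = Δd / Δt = 460 / 49 = 9.39 m/s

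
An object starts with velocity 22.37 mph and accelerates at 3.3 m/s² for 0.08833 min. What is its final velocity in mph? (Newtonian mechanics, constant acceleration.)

v₀ = 22.37 mph × 0.44704 = 10.0003 m/s
t = 0.08833 min × 60.0 = 5.2998 s
v = v₀ + a × t = 10.0003 + 3.3 × 5.2998 = 27.4896 m/s
v = 27.4896 m/s / 0.44704 = 61.49 mph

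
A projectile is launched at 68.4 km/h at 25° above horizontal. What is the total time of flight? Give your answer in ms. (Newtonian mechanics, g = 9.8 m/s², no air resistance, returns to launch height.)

v₀ = 68.4 km/h × 0.2777777777777778 = 19.0 m/s
T = 2 × v₀ × sin(θ) / g = 2 × 19.0 × sin(25°) / 9.8 = 2 × 19.0 × 0.422618 / 9.8 = 1.63872 s
T = 1.63872 s / 0.001 = 1639 ms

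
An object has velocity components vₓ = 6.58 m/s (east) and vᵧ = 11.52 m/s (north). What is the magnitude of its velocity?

|v| = √(vₓ² + vᵧ²) = √(6.58² + 11.52²) = √(176.0068) = 13.27 m/s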